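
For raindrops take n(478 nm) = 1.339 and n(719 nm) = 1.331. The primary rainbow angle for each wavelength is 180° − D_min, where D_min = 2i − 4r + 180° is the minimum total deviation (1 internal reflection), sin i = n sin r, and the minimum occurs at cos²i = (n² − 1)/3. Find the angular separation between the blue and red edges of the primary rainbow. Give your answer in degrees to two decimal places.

1.16°

At 478 nm (n = 1.339): cos²i = 0.26431 → i = 59.062°, r = 39.834°, D_min = 138.786°, rainbow angle = 41.214°.
At 719 nm (n = 1.331): cos²i = 0.25719 → i = 59.527°, r = 40.356°, D_min = 137.630°, rainbow angle = 42.370°.
Angular width = |41.214° − 42.370°| = 1.156°.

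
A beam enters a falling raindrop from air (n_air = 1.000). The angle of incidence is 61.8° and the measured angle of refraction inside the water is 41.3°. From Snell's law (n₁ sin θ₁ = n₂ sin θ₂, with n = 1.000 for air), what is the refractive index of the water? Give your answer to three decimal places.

1.335

n = sin θ_i / sin θ_r = sin 61.8° / sin 41.3° = 0.8813 / 0.6600 = 1.3353.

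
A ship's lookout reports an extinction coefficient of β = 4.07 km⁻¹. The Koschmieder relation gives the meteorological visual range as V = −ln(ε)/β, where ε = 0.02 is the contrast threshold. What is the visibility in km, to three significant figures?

V = −ln(0.02) / 4.07 = 3.912 / 4.07 = 0.9612 km.

0.961 km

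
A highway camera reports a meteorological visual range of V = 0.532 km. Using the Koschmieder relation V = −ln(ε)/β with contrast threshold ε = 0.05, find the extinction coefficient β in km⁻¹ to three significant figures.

β = −ln(0.05) / V = 2.996 / 0.532 = 5.6311 km⁻¹.

5.63 km⁻¹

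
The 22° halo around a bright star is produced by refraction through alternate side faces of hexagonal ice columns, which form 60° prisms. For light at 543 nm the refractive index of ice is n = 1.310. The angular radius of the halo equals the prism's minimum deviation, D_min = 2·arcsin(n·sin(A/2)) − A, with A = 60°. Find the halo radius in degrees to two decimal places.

21.84°

n·sin(A/2) = 1.310 × sin 30° = 1.310 × 0.5000 = 0.6550.
D_min = 2·arcsin(0.6550) − 60° = 2 × 40.920° − 60° = 21.839°.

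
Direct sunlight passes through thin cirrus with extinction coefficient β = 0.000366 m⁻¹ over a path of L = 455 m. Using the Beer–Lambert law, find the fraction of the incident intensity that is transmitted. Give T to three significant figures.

0.847

τ = β·L = 0.000366 × 455 = 0.1665.
T = exp(−0.1665) = 0.8466.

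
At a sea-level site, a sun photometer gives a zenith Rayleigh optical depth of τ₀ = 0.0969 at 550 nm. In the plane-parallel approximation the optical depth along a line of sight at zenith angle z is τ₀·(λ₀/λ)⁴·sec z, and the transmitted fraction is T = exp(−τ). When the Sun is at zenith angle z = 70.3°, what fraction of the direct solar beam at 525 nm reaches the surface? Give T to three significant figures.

0.707

sec 70.3° = 2.9665.
τ = 0.0969 × (550/525)⁴ × 2.9665 = 0.0969 × 1.2045 × 2.9665 = 0.3462.
T = exp(−0.3462) = 0.7073.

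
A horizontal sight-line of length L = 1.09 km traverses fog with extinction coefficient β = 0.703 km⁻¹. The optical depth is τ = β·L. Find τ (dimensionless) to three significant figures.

τ = β·L = 0.703 × 1.09 = 0.7663.

0.766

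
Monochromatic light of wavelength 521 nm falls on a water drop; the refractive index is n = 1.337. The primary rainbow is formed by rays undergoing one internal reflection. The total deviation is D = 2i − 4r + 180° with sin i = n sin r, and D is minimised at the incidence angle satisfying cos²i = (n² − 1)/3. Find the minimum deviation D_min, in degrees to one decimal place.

138.5°

cos²i = (1.78757 − 1)/3 = 0.26252; i = arccos(0.51237) = 59.178°.
sin r = sin 59.178°/1.337 = 0.64231; r = 39.964°.
D_min = 2·59.178° − 4·39.964° + 180° = 138.500°.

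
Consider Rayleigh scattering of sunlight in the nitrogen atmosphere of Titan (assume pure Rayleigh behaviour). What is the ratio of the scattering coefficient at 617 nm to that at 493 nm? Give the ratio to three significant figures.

0.408

Rayleigh scattering ∝ λ⁻⁴, so the ratio of coefficients is the inverse fourth power of the wavelength ratio.
σ(617)/σ(493) = (493/617)⁴ = (0.7990)⁴ = 0.4076.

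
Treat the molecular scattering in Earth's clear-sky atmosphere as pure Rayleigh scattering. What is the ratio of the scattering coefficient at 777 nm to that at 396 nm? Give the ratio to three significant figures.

Rayleigh scattering ∝ λ⁻⁴, so the ratio of coefficients is the inverse fourth power of the wavelength ratio.
σ(777)/σ(396) = (396/777)⁴ = (0.5097)⁴ = 0.06747.

0.0675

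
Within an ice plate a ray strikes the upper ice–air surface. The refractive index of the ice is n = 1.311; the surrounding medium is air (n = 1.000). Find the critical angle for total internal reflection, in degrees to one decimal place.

sin θ_c = n_air / n = 1.000 / 1.311 = 0.7628.
θ_c = arcsin(0.7628) = 49.71°.

49.7°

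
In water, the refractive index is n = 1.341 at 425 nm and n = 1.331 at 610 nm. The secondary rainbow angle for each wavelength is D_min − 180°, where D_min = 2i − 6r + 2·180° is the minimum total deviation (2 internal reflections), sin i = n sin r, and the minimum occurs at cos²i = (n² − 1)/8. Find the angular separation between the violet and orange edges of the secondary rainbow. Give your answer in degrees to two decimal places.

2.60°

At 425 nm (n = 1.341): cos²i = 0.09979 → i = 71.586°, r = 45.034°, D_min = 232.966°, rainbow angle = 52.966°.
At 610 nm (n = 1.331): cos²i = 0.09645 → i = 71.907°, r = 45.575°, D_min = 230.365°, rainbow angle = 50.365°.
Angular width = |52.966° − 50.365°| = 2.601°.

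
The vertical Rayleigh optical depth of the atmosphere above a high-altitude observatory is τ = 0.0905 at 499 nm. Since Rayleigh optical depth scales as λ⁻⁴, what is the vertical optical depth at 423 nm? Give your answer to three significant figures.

τ(423 nm) = τ(499 nm) × (499/423)⁴ = 0.0905 × (1.1797)⁴ = 0.0905 × 1.9366 = 0.1753.

0.175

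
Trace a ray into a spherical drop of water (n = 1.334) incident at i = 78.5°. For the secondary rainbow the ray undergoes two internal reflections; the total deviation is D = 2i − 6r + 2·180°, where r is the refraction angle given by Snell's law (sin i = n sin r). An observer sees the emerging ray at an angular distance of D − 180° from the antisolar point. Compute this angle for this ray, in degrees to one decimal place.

53.4°

sin r = sin 78.5° / 1.334 = 0.9799/1.334 = 0.7346; r = 47.27°.
D = 2·78.5° − 6·47.27° + 2·180° = 157.00° − 283.63° + 360° = 233.37°.
Angle from antisolar point = D − 180° = 53.37°.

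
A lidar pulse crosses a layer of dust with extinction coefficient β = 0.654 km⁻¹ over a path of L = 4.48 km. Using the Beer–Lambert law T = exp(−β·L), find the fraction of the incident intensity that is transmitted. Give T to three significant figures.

0.0534

τ = β·L = 0.654 × 4.48 = 2.9299.
T = exp(−2.9299) = 0.0534.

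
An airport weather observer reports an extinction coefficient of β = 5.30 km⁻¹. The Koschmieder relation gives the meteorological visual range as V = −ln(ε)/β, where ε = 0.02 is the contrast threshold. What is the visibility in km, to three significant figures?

0.738 km

V = −ln(0.02) / 5.30 = 3.912 / 5.30 = 0.7381 km.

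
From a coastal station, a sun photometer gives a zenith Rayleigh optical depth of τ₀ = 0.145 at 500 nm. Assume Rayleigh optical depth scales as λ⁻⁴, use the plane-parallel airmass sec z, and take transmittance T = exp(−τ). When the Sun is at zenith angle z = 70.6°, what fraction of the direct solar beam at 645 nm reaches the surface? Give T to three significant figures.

sec 70.6° = 3.0106.
τ = 0.145 × (500/645)⁴ × 3.0106 = 0.145 × 0.3611 × 3.0106 = 0.1576.
T = exp(−0.1576) = 0.8542.

0.854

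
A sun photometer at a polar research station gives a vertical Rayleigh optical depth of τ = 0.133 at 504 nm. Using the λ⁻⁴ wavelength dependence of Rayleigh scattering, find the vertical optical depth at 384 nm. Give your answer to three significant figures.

τ(384 nm) = τ(504 nm) × (504/384)⁴ = 0.133 × (1.3125)⁴ = 0.133 × 2.9675 = 0.3947.

0.395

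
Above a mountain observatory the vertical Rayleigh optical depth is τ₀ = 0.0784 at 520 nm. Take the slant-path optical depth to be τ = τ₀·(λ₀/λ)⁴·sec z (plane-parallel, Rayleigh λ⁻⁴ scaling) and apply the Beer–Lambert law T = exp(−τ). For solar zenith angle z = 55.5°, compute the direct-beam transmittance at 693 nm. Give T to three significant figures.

sec 55.5° = 1.7655.
τ = 0.0784 × (520/693)⁴ × 1.7655 = 0.0784 × 0.3170 × 1.7655 = 0.0439.
T = exp(−0.0439) = 0.9571.

0.957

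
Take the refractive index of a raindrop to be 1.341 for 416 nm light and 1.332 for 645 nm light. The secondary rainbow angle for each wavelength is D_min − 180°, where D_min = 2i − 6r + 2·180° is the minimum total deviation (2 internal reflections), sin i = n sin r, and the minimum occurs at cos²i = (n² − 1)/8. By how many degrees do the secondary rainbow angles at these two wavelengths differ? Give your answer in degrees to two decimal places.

2.34°

At 416 nm (n = 1.341): cos²i = 0.09979 → i = 71.586°, r = 45.034°, D_min = 232.966°, rainbow angle = 52.966°.
At 645 nm (n = 1.332): cos²i = 0.09678 → i = 71.875°, r = 45.520°, D_min = 230.628°, rainbow angle = 50.628°.
Angular width = |52.966° − 50.628°| = 2.337°.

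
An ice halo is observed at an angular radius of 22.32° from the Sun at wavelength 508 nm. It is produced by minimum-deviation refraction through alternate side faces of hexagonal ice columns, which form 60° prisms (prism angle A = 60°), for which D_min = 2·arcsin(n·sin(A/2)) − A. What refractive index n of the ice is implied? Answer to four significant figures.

Rearranging: n = sin((D_min + A)/2) / sin(A/2).
(D_min + A)/2 = (22.32° + 60°)/2 = 41.160°.
n = sin 41.160° / sin 30° = 0.6582 / 0.5000 = 1.3163.

1.316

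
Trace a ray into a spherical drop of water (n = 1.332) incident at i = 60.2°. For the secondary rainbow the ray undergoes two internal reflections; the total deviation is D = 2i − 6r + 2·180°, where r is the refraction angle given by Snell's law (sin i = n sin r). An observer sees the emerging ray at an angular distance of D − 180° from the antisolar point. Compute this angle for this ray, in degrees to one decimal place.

56.5°

sin r = sin 60.2° / 1.332 = 0.8678/1.332 = 0.6515; r = 40.65°.
D = 2·60.2° − 6·40.65° + 2·180° = 120.40° − 243.92° + 360° = 236.48°.
Angle from antisolar point = D − 180° = 56.48°.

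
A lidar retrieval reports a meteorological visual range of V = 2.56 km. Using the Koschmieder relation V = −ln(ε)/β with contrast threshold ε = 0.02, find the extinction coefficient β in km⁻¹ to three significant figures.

1.53 km⁻¹

β = −ln(0.02) / V = 3.912 / 2.56 = 1.5281 km⁻¹.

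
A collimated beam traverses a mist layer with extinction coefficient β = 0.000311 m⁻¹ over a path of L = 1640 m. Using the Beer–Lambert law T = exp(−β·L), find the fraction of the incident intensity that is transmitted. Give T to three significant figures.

τ = β·L = 0.000311 × 1640 = 0.5100.
T = exp(−0.5100) = 0.6005.

0.600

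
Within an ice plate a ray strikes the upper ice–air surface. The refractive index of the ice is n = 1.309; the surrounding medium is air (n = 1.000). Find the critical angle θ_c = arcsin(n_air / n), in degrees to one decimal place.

49.8°

sin θ_c = n_air / n = 1.000 / 1.309 = 0.7639.
θ_c = arcsin(0.7639) = 49.81°.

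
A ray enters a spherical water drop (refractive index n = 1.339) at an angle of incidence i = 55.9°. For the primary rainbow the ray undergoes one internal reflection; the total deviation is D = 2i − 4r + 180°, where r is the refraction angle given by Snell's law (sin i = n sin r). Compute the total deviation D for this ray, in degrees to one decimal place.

139.0°

sin r = sin 55.9° / 1.339 = 0.8281/1.339 = 0.6184; r = 38.20°.
D = 2·55.9° − 4·38.20° + 180° = 111.80° − 152.80° + 180° = 139.00°.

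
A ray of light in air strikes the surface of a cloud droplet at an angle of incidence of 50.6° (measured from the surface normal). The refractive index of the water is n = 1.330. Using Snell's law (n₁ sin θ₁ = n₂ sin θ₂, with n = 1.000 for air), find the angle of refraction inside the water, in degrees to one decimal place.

Snell: sin θ_r = sin θ_i / n = sin 50.6° / 1.330 = 0.7727 / 1.330 = 0.5810.
θ_r = arcsin(0.5810) = 35.52°.

35.5°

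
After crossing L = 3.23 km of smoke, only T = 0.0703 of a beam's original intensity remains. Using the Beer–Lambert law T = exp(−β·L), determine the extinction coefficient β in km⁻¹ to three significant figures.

0.822 km⁻¹

Beer–Lambert: T = exp(−βL) ⇒ β = −ln(T)/L = −ln(0.0703)/3.23 = 2.6550/3.23 = 0.822 km⁻¹.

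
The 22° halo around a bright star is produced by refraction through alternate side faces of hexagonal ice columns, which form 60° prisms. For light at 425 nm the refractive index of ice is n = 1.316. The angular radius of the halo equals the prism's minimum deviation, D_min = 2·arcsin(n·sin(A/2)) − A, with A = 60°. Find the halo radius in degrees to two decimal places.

22.30°

n·sin(A/2) = 1.316 × sin 30° = 1.316 × 0.5000 = 0.6580.
D_min = 2·arcsin(0.6580) − 60° = 2 × 41.148° − 60° = 22.295°.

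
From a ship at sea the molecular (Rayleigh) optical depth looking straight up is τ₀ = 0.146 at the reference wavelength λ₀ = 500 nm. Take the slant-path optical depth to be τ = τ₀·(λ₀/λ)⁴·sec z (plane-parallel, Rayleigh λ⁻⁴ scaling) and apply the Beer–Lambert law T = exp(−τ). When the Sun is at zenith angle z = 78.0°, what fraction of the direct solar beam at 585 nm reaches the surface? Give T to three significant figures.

sec 78.0° = 4.8097.
τ = 0.146 × (500/585)⁴ × 4.8097 = 0.146 × 0.5337 × 4.8097 = 0.3747.
T = exp(−0.3747) = 0.6875.

0.687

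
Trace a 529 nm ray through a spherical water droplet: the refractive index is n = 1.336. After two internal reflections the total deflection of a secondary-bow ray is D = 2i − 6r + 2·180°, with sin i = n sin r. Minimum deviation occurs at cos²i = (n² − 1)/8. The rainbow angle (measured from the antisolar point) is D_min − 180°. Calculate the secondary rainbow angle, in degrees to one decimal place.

cos²i = (1.78490 − 1)/8 = 0.09811; i = arccos(0.31323) = 71.746°.
sin r = sin 71.746°/1.336 = 0.71084; r = 45.303°.
D_min = 2·71.746° − 6·45.303° + 360° = 231.674°.
Rainbow angle = D_min − 180° = 51.674°.

51.7°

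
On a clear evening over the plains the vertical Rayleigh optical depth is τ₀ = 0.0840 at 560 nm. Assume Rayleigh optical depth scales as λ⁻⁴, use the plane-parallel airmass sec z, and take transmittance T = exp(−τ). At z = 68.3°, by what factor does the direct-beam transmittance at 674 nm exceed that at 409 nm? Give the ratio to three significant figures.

1.99

Airmass: sec 68.3° = 2.7046.
τ(674 nm) = 0.0840 × (560/674)⁴ × 2.7046 = 0.0840 × 0.4766 × 2.7046 = 0.1083.
τ(409 nm) = 0.0840 × (560/409)⁴ × 2.7046 = 0.0840 × 3.5145 × 2.7046 = 0.7984.
T(674)/T(409) = exp(τ_B − τ_A) = exp(0.6902) = 1.9940.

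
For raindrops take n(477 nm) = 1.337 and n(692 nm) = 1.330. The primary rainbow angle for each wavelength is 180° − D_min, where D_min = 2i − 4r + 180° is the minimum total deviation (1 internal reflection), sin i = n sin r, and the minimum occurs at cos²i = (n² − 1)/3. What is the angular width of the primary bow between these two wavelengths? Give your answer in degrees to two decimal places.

1.02°

At 477 nm (n = 1.337): cos²i = 0.26252 → i = 59.178°, r = 39.964°, D_min = 138.500°, rainbow angle = 41.500°.
At 692 nm (n = 1.330): cos²i = 0.25630 → i = 59.585°, r = 40.422°, D_min = 137.484°, rainbow angle = 42.516°.
Angular width = |41.500° − 42.516°| = 1.016°.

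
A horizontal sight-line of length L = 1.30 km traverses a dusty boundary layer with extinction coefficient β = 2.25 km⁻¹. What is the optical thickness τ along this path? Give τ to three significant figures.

τ = β·L = 2.25 × 1.30 = 2.9250.

2.93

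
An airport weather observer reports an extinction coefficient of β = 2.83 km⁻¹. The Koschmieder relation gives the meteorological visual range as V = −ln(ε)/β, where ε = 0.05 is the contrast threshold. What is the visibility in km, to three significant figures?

1.06 km

V = −ln(0.05) / 2.83 = 2.996 / 2.83 = 1.0586 km.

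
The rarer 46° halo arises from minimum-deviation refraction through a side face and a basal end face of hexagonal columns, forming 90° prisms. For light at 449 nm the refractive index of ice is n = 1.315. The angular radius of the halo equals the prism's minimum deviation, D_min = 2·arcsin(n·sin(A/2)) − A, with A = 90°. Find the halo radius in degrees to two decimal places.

n·sin(A/2) = 1.315 × sin 45° = 1.315 × 0.7071 = 0.9298.
D_min = 2·arcsin(0.9298) − 90° = 2 × 68.411° − 90° = 46.821°.

46.82°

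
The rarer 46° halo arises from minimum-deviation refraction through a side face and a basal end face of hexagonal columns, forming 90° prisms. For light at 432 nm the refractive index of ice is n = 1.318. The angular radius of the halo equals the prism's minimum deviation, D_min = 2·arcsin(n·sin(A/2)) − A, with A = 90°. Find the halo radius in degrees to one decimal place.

n·sin(A/2) = 1.318 × sin 45° = 1.318 × 0.7071 = 0.9320.
D_min = 2·arcsin(0.9320) − 90° = 2 × 68.743° − 90° = 47.487°.

47.5°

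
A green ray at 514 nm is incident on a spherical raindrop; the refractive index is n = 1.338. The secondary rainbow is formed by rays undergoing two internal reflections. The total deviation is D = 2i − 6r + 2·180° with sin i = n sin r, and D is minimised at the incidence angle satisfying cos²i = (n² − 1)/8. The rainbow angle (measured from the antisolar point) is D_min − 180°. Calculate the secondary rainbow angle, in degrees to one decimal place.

52.2°

cos²i = (1.79024 − 1)/8 = 0.09878; i = arccos(0.31429) = 71.682°.
sin r = sin 71.682°/1.338 = 0.70951; r = 45.195°.
D_min = 2·71.682° − 6·45.195° + 360° = 232.193°.
Rainbow angle = D_min − 180° = 52.193°.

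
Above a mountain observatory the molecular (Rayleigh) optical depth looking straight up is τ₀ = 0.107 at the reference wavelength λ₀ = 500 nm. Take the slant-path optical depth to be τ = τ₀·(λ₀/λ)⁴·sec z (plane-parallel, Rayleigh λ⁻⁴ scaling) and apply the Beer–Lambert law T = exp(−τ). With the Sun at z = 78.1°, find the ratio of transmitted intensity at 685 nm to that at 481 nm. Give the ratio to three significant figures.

1.58

Airmass: sec 78.1° = 4.8496.
τ(685 nm) = 0.107 × (500/685)⁴ × 4.8496 = 0.107 × 0.2839 × 4.8496 = 0.1473.
τ(481 nm) = 0.107 × (500/481)⁴ × 4.8496 = 0.107 × 1.1676 × 4.8496 = 0.6059.
T(685)/T(481) = exp(τ_B − τ_A) = exp(0.4586) = 1.5818.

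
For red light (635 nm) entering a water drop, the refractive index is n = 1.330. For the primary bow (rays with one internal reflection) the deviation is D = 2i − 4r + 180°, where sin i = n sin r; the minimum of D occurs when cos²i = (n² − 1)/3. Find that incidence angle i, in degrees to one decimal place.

cos²i = (1.330² − 1)/3 = (1.76890 − 1)/3 = 0.25630.
cos i = 0.50626, so i = 59.585°.

59.6°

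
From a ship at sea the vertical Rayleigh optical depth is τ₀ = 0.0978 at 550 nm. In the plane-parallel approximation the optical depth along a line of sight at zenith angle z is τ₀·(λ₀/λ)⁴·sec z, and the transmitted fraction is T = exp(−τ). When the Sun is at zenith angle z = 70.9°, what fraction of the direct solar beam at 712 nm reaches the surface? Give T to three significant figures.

0.899

sec 70.9° = 3.0561.
τ = 0.0978 × (550/712)⁴ × 3.0561 = 0.0978 × 0.3561 × 3.0561 = 0.1064.
T = exp(−0.1064) = 0.8990.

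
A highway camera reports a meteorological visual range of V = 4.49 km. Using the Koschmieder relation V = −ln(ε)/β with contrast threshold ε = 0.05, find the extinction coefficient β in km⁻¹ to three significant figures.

β = −ln(0.05) / V = 2.996 / 4.49 = 0.6672 km⁻¹.

0.667 km⁻¹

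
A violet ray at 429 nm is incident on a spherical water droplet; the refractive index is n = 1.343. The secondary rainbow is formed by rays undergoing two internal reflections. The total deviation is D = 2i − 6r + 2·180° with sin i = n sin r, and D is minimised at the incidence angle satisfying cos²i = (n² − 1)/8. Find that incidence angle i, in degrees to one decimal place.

cos²i = (1.343² − 1)/8 = (1.80365 − 1)/8 = 0.10046.
cos i = 0.31695, so i = 71.522°.

71.5°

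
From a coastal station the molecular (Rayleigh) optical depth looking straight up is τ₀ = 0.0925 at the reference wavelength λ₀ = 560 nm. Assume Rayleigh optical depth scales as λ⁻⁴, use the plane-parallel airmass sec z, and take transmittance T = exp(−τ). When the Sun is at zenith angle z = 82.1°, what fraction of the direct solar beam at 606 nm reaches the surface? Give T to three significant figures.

0.612

sec 82.1° = 7.2757.
τ = 0.0925 × (560/606)⁴ × 7.2757 = 0.0925 × 0.7292 × 7.2757 = 0.4908.
T = exp(−0.4908) = 0.6122.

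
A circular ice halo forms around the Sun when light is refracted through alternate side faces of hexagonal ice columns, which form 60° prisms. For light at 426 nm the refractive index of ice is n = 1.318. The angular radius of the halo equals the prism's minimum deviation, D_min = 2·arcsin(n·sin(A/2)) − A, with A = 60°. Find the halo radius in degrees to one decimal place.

22.4°

n·sin(A/2) = 1.318 × sin 30° = 1.318 × 0.5000 = 0.6590.
D_min = 2·arcsin(0.6590) − 60° = 2 × 41.224° − 60° = 22.447°.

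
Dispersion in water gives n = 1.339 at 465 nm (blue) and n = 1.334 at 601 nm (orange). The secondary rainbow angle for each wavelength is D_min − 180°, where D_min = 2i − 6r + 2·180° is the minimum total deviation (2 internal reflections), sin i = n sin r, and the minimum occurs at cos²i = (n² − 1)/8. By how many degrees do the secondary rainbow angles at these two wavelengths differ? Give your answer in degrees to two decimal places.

At 465 nm (n = 1.339): cos²i = 0.09912 → i = 71.650°, r = 45.141°, D_min = 232.451°, rainbow angle = 52.451°.
At 601 nm (n = 1.334): cos²i = 0.09744 → i = 71.810°, r = 45.411°, D_min = 231.153°, rainbow angle = 51.153°.
Angular width = |52.451° − 51.153°| = 1.299°.

1.30°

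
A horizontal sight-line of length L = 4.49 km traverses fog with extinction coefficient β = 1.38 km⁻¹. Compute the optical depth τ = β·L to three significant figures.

6.20

τ = β·L = 1.38 × 4.49 = 6.1962.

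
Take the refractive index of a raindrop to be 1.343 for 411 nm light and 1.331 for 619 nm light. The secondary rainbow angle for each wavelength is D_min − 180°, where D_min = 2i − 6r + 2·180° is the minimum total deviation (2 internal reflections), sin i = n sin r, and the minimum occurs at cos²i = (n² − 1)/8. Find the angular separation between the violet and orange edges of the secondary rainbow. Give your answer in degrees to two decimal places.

3.11°

At 411 nm (n = 1.343): cos²i = 0.10046 → i = 71.522°, r = 44.928°, D_min = 233.478°, rainbow angle = 53.478°.
At 619 nm (n = 1.331): cos²i = 0.09645 → i = 71.907°, r = 45.575°, D_min = 230.365°, rainbow angle = 50.365°.
Angular width = |53.478° − 50.365°| = 3.113°.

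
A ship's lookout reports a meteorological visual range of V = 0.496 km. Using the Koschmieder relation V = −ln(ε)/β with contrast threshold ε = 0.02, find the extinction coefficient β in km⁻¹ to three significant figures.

β = −ln(0.02) / V = 3.912 / 0.496 = 7.8871 km⁻¹.

7.89 km⁻¹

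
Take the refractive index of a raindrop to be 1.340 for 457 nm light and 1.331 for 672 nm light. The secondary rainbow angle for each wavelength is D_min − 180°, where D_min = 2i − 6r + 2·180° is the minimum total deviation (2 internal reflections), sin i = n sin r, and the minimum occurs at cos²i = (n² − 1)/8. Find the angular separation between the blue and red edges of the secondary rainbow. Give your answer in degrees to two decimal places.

At 457 nm (n = 1.340): cos²i = 0.09945 → i = 71.618°, r = 45.088°, D_min = 232.709°, rainbow angle = 52.709°.
At 672 nm (n = 1.331): cos²i = 0.09645 → i = 71.907°, r = 45.575°, D_min = 230.365°, rainbow angle = 50.365°.
Angular width = |52.709° − 50.365°| = 2.344°.

2.34°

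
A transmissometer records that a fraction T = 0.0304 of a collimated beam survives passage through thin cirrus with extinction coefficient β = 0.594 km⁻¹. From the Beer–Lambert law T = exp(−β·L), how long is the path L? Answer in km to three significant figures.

Beer–Lambert: T = exp(−βL) ⇒ L = −ln(T)/β = −ln(0.0304)/0.594 = 3.4933/0.594 = 5.881 km.

5.88 km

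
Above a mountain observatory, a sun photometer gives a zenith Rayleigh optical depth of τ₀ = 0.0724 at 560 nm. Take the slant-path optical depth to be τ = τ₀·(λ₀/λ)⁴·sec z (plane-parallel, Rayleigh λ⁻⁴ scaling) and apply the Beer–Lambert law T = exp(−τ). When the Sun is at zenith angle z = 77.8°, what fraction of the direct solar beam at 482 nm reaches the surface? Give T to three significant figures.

sec 77.8° = 4.7321.
τ = 0.0724 × (560/482)⁴ × 4.7321 = 0.0724 × 1.8221 × 4.7321 = 0.6242.
T = exp(−0.6242) = 0.5357.

0.536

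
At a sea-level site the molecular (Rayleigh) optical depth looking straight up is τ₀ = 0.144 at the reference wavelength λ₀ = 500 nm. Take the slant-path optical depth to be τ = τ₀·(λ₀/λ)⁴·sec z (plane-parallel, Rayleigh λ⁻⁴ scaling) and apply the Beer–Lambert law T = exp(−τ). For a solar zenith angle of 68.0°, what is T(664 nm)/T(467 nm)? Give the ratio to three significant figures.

1.46

Airmass: sec 68.0° = 2.6695.
τ(664 nm) = 0.144 × (500/664)⁴ × 2.6695 = 0.144 × 0.3215 × 2.6695 = 0.1236.
τ(467 nm) = 0.144 × (500/467)⁴ × 2.6695 = 0.144 × 1.3141 × 2.6695 = 0.5051.
T(664)/T(467) = exp(τ_B − τ_A) = exp(0.3815) = 1.4645.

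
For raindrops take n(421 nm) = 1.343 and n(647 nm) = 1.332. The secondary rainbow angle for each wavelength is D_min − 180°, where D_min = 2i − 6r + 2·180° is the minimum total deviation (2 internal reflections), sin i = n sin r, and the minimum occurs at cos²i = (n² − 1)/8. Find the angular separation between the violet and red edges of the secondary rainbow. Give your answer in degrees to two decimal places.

2.85°

At 421 nm (n = 1.343): cos²i = 0.10046 → i = 71.522°, r = 44.928°, D_min = 233.478°, rainbow angle = 53.478°.
At 647 nm (n = 1.332): cos²i = 0.09678 → i = 71.875°, r = 45.520°, D_min = 230.628°, rainbow angle = 50.628°.
Angular width = |53.478° − 50.628°| = 2.849°.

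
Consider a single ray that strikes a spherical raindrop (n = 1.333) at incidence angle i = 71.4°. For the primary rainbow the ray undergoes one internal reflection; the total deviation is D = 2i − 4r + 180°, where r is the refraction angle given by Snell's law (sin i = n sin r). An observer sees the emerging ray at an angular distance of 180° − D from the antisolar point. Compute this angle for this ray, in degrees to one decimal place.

38.5°

sin r = sin 71.4° / 1.333 = 0.9478/1.333 = 0.7110; r = 45.32°.
D = 2·71.4° − 4·45.32° + 180° = 142.80° − 181.27° + 180° = 141.53°.
Angle from antisolar point = 180° − D = 38.47°.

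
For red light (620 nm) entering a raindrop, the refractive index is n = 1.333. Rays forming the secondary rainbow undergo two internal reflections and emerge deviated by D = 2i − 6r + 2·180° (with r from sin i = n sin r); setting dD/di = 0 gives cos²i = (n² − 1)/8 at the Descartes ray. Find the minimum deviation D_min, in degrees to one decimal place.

230.9°

cos²i = (1.77689 − 1)/8 = 0.09711; i = arccos(0.31163) = 71.843°.
sin r = sin 71.843°/1.333 = 0.71283; r = 45.466°.
D_min = 2·71.843° − 6·45.466° + 360° = 230.891°.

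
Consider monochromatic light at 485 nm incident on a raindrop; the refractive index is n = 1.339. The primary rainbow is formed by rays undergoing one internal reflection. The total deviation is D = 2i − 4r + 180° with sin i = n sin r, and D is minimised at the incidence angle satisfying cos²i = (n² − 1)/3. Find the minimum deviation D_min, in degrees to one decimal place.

cos²i = (1.79292 − 1)/3 = 0.26431; i = arccos(0.51411) = 59.062°.
sin r = sin 59.062°/1.339 = 0.64057; r = 39.834°.
D_min = 2·59.062° − 4·39.834° + 180° = 138.786°.

138.8°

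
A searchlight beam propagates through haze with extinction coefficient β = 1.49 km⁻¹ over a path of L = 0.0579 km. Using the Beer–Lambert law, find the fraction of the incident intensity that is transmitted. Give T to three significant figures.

τ = β·L = 1.49 × 0.0579 = 0.0863.
T = exp(−0.0863) = 0.9173.

0.917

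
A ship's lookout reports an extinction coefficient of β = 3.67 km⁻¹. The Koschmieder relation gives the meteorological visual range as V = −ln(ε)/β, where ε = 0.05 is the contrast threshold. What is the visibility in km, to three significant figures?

0.816 km

V = −ln(0.05) / 3.67 = 2.996 / 3.67 = 0.8163 km.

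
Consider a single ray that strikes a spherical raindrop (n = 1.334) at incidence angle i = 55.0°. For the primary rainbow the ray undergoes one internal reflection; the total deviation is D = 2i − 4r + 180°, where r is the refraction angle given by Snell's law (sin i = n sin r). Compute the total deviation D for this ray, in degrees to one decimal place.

138.5°

sin r = sin 55.0° / 1.334 = 0.8192/1.334 = 0.6141; r = 37.88°.
D = 2·55.0° − 4·37.88° + 180° = 110.00° − 151.53° + 180° = 138.47°.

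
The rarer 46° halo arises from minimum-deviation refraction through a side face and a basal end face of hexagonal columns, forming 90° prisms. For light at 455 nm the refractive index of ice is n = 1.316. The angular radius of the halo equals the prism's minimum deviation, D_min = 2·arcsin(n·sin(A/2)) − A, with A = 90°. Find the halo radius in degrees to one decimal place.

47.0°

n·sin(A/2) = 1.316 × sin 45° = 1.316 × 0.7071 = 0.9306.
D_min = 2·arcsin(0.9306) − 90° = 2 × 68.521° − 90° = 47.042°.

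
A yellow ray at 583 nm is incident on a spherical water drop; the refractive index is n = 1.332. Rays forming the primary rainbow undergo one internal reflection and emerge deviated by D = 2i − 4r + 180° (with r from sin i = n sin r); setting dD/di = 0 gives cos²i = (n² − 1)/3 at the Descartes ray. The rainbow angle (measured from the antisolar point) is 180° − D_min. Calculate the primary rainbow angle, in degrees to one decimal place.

42.2°

cos²i = (1.77422 − 1)/3 = 0.25807; i = arccos(0.50801) = 59.469°.
sin r = sin 59.469°/1.332 = 0.64666; r = 40.290°.
D_min = 2·59.469° − 4·40.290° + 180° = 137.776°.
Rainbow angle = 180° − D_min = 42.224°.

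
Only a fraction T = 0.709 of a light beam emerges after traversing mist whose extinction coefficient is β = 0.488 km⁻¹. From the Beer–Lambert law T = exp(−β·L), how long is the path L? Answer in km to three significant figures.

0.705 km

Beer–Lambert: T = exp(−βL) ⇒ L = −ln(T)/β = −ln(0.709)/0.488 = 0.3439/0.488 = 0.7047 km.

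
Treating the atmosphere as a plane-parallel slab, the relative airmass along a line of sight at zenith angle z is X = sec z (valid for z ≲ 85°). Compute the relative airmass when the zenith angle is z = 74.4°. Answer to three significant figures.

X = sec z = 1/cos 74.4° = 1/0.2689 = 3.7186.

3.72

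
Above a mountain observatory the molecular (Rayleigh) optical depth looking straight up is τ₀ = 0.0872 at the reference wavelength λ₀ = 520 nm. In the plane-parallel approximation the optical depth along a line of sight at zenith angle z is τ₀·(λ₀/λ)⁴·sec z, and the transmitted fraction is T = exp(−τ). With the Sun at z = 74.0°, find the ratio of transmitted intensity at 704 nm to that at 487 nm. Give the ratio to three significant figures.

Airmass: sec 74.0° = 3.6280.
τ(704 nm) = 0.0872 × (520/704)⁴ × 3.6280 = 0.0872 × 0.2977 × 3.6280 = 0.0942.
τ(487 nm) = 0.0872 × (520/487)⁴ × 3.6280 = 0.0872 × 1.2999 × 3.6280 = 0.4112.
T(704)/T(487) = exp(τ_B − τ_A) = exp(0.3171) = 1.3731.

1.37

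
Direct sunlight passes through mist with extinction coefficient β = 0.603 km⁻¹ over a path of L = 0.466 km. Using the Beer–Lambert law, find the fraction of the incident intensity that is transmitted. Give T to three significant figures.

0.755

τ = β·L = 0.603 × 0.466 = 0.2810.
T = exp(−0.2810) = 0.7550.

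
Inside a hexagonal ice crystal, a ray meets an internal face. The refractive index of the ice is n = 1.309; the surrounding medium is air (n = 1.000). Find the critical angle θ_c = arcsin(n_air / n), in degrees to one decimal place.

49.8°

sin θ_c = n_air / n = 1.000 / 1.309 = 0.7639.
θ_c = arcsin(0.7639) = 49.81°.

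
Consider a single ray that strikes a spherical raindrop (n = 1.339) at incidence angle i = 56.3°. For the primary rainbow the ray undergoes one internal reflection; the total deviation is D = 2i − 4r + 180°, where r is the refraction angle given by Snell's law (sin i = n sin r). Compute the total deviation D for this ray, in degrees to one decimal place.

sin r = sin 56.3° / 1.339 = 0.8320/1.339 = 0.6213; r = 38.41°.
D = 2·56.3° − 4·38.41° + 180° = 112.60° − 153.65° + 180° = 138.95°.

138.9°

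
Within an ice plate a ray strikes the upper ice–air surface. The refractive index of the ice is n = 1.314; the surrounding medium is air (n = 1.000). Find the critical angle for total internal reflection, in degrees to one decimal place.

49.6°

sin θ_c = n_air / n = 1.000 / 1.314 = 0.7610.
θ_c = arcsin(0.7610) = 49.56°.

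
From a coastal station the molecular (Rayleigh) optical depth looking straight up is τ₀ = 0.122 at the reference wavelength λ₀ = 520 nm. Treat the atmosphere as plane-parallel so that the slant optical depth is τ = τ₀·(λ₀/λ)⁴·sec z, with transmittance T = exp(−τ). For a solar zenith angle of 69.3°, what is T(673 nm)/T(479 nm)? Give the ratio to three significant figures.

Airmass: sec 69.3° = 2.8291.
τ(673 nm) = 0.122 × (520/673)⁴ × 2.8291 = 0.122 × 0.3564 × 2.8291 = 0.1230.
τ(479 nm) = 0.122 × (520/479)⁴ × 2.8291 = 0.122 × 1.3889 × 2.8291 = 0.4794.
T(673)/T(479) = exp(τ_B − τ_A) = exp(0.3564) = 1.4281.

1.43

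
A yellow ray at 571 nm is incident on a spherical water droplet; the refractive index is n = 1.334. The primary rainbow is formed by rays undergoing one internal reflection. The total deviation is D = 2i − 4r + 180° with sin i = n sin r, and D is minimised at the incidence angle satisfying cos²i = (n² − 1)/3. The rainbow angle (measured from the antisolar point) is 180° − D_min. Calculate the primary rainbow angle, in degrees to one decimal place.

cos²i = (1.77956 − 1)/3 = 0.25985; i = arccos(0.50976) = 59.352°.
sin r = sin 59.352°/1.334 = 0.64492; r = 40.159°.
D_min = 2·59.352° − 4·40.159° + 180° = 138.067°.
Rainbow angle = 180° − D_min = 41.933°.

41.9°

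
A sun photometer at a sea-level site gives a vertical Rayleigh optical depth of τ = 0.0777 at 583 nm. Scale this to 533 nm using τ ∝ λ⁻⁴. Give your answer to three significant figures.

0.111

τ(533 nm) = τ(583 nm) × (583/533)⁴ = 0.0777 × (1.0938)⁴ = 0.0777 × 1.4314 = 0.1112.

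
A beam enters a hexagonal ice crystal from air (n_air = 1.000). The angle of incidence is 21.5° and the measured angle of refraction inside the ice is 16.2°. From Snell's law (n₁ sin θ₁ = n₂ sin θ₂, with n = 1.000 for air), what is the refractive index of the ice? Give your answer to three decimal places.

1.314

n = sin θ_i / sin θ_r = sin 21.5° / sin 16.2° = 0.3665 / 0.2790 = 1.3137.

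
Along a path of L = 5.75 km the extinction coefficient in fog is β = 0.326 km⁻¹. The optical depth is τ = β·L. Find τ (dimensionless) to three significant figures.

1.87

τ = β·L = 0.326 × 5.75 = 1.8745.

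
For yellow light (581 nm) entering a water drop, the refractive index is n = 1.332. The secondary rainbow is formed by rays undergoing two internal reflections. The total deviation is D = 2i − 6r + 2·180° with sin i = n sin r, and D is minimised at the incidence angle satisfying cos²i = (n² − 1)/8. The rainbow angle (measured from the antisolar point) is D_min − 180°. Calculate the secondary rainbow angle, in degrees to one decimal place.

50.6°

cos²i = (1.77422 − 1)/8 = 0.09678; i = arccos(0.31109) = 71.875°.
sin r = sin 71.875°/1.332 = 0.71350; r = 45.520°.
D_min = 2·71.875° − 6·45.520° + 360° = 230.628°.
Rainbow angle = D_min − 180° = 50.628°.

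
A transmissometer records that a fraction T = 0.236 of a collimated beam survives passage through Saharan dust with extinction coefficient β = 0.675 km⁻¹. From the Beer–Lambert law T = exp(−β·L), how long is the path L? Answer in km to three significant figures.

Beer–Lambert: T = exp(−βL) ⇒ L = −ln(T)/β = −ln(0.236)/0.675 = 1.4439/0.675 = 2.139 km.

2.14 km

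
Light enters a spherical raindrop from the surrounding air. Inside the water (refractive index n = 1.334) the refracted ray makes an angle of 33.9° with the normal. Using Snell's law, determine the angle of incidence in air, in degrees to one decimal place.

Snell: sin θ_i = n · sin θ_r = 1.334 × sin 33.9° = 1.334 × 0.5577 = 0.7440.
θ_i = arcsin(0.7440) = 48.08°.

48.1°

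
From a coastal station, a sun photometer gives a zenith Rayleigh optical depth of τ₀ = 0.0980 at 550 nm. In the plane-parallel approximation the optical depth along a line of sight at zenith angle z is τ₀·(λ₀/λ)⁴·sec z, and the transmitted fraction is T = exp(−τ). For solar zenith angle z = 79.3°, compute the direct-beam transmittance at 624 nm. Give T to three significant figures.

sec 79.3° = 5.3860.
τ = 0.0980 × (550/624)⁴ × 5.3860 = 0.0980 × 0.6035 × 5.3860 = 0.3186.
T = exp(−0.3186) = 0.7272.

0.727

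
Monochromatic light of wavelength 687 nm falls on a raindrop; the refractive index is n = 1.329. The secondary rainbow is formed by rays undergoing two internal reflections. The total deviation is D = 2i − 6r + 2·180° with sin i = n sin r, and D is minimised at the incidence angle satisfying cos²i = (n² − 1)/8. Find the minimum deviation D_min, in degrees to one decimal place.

229.8°

cos²i = (1.76624 − 1)/8 = 0.09578; i = arccos(0.30948) = 71.972°.
sin r = sin 71.972°/1.329 = 0.71550; r = 45.685°.
D_min = 2·71.972° − 6·45.685° + 360° = 229.837°.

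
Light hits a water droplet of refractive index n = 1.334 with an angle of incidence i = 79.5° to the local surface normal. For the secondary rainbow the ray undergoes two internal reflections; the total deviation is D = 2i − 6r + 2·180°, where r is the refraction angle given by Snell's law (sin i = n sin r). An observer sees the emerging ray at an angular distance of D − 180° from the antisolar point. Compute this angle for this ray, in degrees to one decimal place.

sin r = sin 79.5° / 1.334 = 0.9833/1.334 = 0.7371; r = 47.48°.
D = 2·79.5° − 6·47.48° + 2·180° = 159.00° − 284.90° + 360° = 234.10°.
Angle from antisolar point = D − 180° = 54.10°.

54.1°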